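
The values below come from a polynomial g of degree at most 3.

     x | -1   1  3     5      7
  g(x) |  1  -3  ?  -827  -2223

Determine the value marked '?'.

The 4 known points determine the degree-3 polynomial uniquely.
Write g(x) = ax^3 + bx^2 + cx + d. Substituting each data point gives a linear system:
  -a + b - c + d = 1
  a + b + c + d = -3
  125a + 25b + 5c + d = -827
  343a + 49b + 7c + d = -2223
Solving the system yields a = -6, b = -4, c = 4, d = 3.
So g(x) = -6x³ - 4x² + 4x + 3.
Then g(3) = -183.

-183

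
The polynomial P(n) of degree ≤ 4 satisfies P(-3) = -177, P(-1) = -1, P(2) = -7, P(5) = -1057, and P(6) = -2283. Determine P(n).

Using the Lagrange interpolation formula with nodes -3, -1, 2, 5, 6:
  L_0(n) = (n + 1)(n - 2)(n - 5)(n - 6) / 720
  L_1(n) = (n + 3)(n - 2)(n - 5)(n - 6) / -252
  L_2(n) = (n + 3)(n + 1)(n - 5)(n - 6) / 180
  L_3(n) = (n + 3)(n + 1)(n - 2)(n - 6) / -144
  L_4(n) = (n + 3)(n + 1)(n - 2)(n - 5) / 252
Then P(n) = -177·L_0(n) - 1·L_1(n) - 7·L_2(n) - 1057·L_3(n) - 2283·L_4(n).
Expanding and collecting terms gives P(n) = -2n^4 + n^3 + 2n^2 + 3n + 3.
Check: P(5) = -1057. ✓

P(n) = -2n^4 + n^3 + 2n^2 + 3n + 3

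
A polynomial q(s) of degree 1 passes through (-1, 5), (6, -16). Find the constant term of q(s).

2

Write q(s) = as + b. Substituting each data point gives a linear system:
  -a + b = 5
  6a + b = -16
Solving the system yields a = -3, b = 2.
So q(s) = -3s + 2.
The constant term is 2.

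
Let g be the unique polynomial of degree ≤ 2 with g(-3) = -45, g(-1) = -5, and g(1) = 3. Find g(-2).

Using the Lagrange interpolation formula with nodes -3, -1, 1:
  L_0(n) = (n + 1)(n - 1) / 8
  L_1(n) = (n + 3)(n - 1) / -4
  L_2(n) = (n + 3)(n + 1) / 8
Then g(n) = -45·L_0(n) - 5·L_1(n) + 3·L_2(n).
Expanding and collecting terms gives g(n) = -4n^2 + 4n + 3.
Evaluating at n = -2: g(-2) = -21.

-21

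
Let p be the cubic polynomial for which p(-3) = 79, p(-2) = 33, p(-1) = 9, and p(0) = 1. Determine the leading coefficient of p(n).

-1

Write p(n) = an^3 + bn^2 + cn + d. Substituting each data point gives a linear system:
  -27a + 9b - 3c + d = 79
  -8a + 4b - 2c + d = 33
  -a + b - c + d = 9
  d = 1
Solving the system yields a = -1, b = 5, c = -2, d = 1.
So p(n) = -n^3 + 5n^2 - 2n + 1.
The leading coefficient is -1.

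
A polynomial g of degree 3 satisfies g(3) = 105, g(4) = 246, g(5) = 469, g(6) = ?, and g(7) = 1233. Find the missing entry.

The 4 known points determine the degree-3 polynomial uniquely.
Write g(x) = ax^3 + bx^2 + cx + d. Substituting each data point gives a linear system:
  27a + 9b + 3c + d = 105
  64a + 16b + 4c + d = 246
  125a + 25b + 5c + d = 469
  343a + 49b + 7c + d = 1233
Solving the system yields a = 3, b = 5, c = -5, d = -6.
So g(x) = 3x^3 + 5x^2 - 5x - 6.
Then g(6) = 792.

792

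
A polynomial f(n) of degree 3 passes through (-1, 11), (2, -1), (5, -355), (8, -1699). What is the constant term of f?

Write f(n) = an^3 + bn^2 + cn + d. Substituting each data point gives a linear system:
  -a + b - c + d = 11
  8a + 4b + 2c + d = -1
  125a + 25b + 5c + d = -355
  512a + 64b + 8c + d = -1699
Solving the system yields a = -4, b = 5, c = 3, d = 5.
So f(n) = -4n^3 + 5n^2 + 3n + 5.
The constant term is 5.

5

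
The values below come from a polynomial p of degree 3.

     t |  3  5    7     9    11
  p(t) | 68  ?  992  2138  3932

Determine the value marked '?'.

350

On equispaced nodes a degree-3 polynomial has vanishing fourth forward difference, so
  p(3) - 4·p(5) + 6·p(7) - 4·p(9) + p(11) = 0.
Substituting the known values and solving for p(5):
  -4·p(5) = -1400
  p(5) = 350.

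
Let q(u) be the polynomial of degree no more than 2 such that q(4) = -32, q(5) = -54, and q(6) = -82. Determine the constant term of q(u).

Write q(u) = au^2 + bu + c. Substituting each data point gives a linear system:
  16a + 4b + c = -32
  25a + 5b + c = -54
  36a + 6b + c = -82
Solving the system yields a = -3, b = 5, c = -4.
So q(u) = -3u² + 5u - 4.
The constant term is -4.

-4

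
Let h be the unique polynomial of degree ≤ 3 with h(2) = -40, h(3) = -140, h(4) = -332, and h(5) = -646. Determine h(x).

h(x) = -5x^3 - x^2 + 4

Write h(x) = ax^3 + bx^2 + cx + d. Substituting each data point gives a linear system:
  8a + 4b + 2c + d = -40
  27a + 9b + 3c + d = -140
  64a + 16b + 4c + d = -332
  125a + 25b + 5c + d = -646
Solving the system yields a = -5, b = -1, c = 0, d = 4.
So h(x) = -5x^3 - x^2 + 4.
Check: h(5) = -646. ✓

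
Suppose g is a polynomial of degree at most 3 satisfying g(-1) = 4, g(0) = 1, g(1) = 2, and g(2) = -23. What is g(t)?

g(t) = -5t^3 + 2t^2 + 4t + 1

Using the Lagrange interpolation formula with nodes -1, 0, 1, 2:
  L_0(t) = t(t - 1)(t - 2) / -6
  L_1(t) = (t + 1)(t - 1)(t - 2) / 2
  L_2(t) = (t + 1)t(t - 2) / -2
  L_3(t) = (t + 1)t(t - 1) / 6
Then g(t) = 4·L_0(t) + 1·L_1(t) + 2·L_2(t) - 23·L_3(t).
Expanding and collecting terms gives g(t) = -5t³ + 2t² + 4t + 1.
Check: g(-1) = 4. ✓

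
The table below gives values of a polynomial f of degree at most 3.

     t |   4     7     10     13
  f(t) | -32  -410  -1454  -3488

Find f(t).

Using the Lagrange interpolation formula with nodes 4, 7, 10, 13:
  L_0(t) = (t - 7)(t - 10)(t - 13) / -162
  L_1(t) = (t - 4)(t - 10)(t - 13) / 54
  L_2(t) = (t - 4)(t - 7)(t - 13) / -54
  L_3(t) = (t - 4)(t - 7)(t - 10) / 162
Then f(t) = -32·L_0(t) - 410·L_1(t) - 1454·L_2(t) - 3488·L_3(t).
Expanding and collecting terms gives f(t) = -2t³ + 5t² + 5t - 4.
Check: f(10) = -1454. ✓

f(t) = -2t^3 + 5t^2 + 5t - 4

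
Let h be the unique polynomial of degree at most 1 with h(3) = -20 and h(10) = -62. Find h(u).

Write h(u) = au + b. Substituting each data point gives a linear system:
  3a + b = -20
  10a + b = -62
Solving the system yields a = -6, b = -2.
So h(u) = -6u - 2.
Check: h(3) = -20. ✓

h(u) = -6u - 2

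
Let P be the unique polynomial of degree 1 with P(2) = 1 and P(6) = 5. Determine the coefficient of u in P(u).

1

Write P(u) = au + b. Substituting each data point gives a linear system:
  2a + b = 1
  6a + b = 5
Solving the system yields a = 1, b = -1.
So P(u) = u - 1.
The leading coefficient is 1.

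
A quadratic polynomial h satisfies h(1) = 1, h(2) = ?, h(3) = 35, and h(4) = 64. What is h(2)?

On equispaced nodes a degree-2 polynomial has vanishing third forward difference, so
  - h(1) + 3·h(2) - 3·h(3) + h(4) = 0.
Substituting the known values and solving for h(2):
  3·h(2) = 42
  h(2) = 14.

14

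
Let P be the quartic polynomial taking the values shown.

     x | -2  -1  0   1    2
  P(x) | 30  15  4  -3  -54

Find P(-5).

-621

Forward differences of the values at x = -2, -1, 0, 1, 2:
  P  : 30  15  4  -3  -54
  Δ  : -15  -11  -7  -51
  Δ^2: 4  4  -44
  Δ^3: 0  -48
  Δ^4: -48
The fourth differences are constant, confirming degree 4.
Interpolating (Newton forward form) and evaluating at x = -5 gives P(-5) = -621.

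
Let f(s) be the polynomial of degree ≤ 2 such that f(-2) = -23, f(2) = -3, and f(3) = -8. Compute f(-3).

-38

Write f(s) = as^2 + bs + c. Substituting each data point gives a linear system:
  4a - 2b + c = -23
  4a + 2b + c = -3
  9a + 3b + c = -8
Solving the system yields a = -2, b = 5, c = -5.
So f(s) = -2s^2 + 5s - 5.
Then f(-3) = -38.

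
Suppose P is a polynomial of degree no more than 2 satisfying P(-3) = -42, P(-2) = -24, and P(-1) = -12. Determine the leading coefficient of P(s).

Write P(s) = as^2 + bs + c. Substituting each data point gives a linear system:
  9a - 3b + c = -42
  4a - 2b + c = -24
  a - b + c = -12
Solving the system yields a = -3, b = 3, c = -6.
So P(s) = -3s^2 + 3s - 6.
The leading coefficient is -3.

-3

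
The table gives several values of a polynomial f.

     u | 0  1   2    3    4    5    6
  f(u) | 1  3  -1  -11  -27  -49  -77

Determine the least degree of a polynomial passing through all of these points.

2

Forward differences of the values at u = 0, 1, 2, 3, 4, 5, 6:
  f  : 1  3  -1  -11  -27  -49  -77
  Δ  : 2  -4  -10  -16  -22  -28
  Δ^2: -6  -6  -6  -6  -6
  Δ^3: 0  0  0  0
  Δ^4: 0  0  0
  Δ^5: 0  0
  Δ^6: 0
The second differences are constant (-6) and nonzero, while all higher differences vanish, so the minimal degree is 2.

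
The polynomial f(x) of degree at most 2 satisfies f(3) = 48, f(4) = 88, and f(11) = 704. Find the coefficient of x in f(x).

-2

Write f(x) = ax^2 + bx + c. Substituting each data point gives a linear system:
  9a + 3b + c = 48
  16a + 4b + c = 88
  121a + 11b + c = 704
Solving the system yields a = 6, b = -2, c = 0.
So f(x) = 6x² - 2x.
The coefficient of x is -2.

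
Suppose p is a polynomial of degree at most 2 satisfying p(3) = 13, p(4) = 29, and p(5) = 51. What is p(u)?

Write p(u) = au^2 + bu + c. Substituting each data point gives a linear system:
  9a + 3b + c = 13
  16a + 4b + c = 29
  25a + 5b + c = 51
Solving the system yields a = 3, b = -5, c = 1.
So p(u) = 3u² - 5u + 1.
Check: p(3) = 13. ✓

p(u) = 3u^2 - 5u + 1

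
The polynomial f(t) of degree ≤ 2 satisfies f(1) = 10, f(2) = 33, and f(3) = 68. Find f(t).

Write f(t) = at^2 + bt + c. Substituting each data point gives a linear system:
  a + b + c = 10
  4a + 2b + c = 33
  9a + 3b + c = 68
Solving the system yields a = 6, b = 5, c = -1.
So f(t) = 6t^2 + 5t - 1.
Check: f(2) = 33. ✓

f(t) = 6t^2 + 5t - 1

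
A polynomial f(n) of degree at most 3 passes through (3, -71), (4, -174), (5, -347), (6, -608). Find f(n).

Write f(n) = an^3 + bn^2 + cn + d. Substituting each data point gives a linear system:
  27a + 9b + 3c + d = -71
  64a + 16b + 4c + d = -174
  125a + 25b + 5c + d = -347
  216a + 36b + 6c + d = -608
Solving the system yields a = -3, b = 1, c = 1, d = -2.
So f(n) = -3n³ + n² + n - 2.
Check: f(3) = -71. ✓

f(n) = -3n^3 + n^2 + n - 2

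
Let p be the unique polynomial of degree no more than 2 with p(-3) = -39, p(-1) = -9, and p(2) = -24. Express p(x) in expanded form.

Write p(x) = ax^2 + bx + c. Substituting each data point gives a linear system:
  9a - 3b + c = -39
  a - b + c = -9
  4a + 2b + c = -24
Solving the system yields a = -4, b = -1, c = -6.
So p(x) = -4x² - x - 6.
Check: p(2) = -24. ✓

p(x) = -4x^2 - x - 6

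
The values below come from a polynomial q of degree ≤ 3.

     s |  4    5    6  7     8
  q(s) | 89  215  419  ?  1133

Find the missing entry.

The 4 known points determine the degree-3 polynomial uniquely.
Write q(s) = as^3 + bs^2 + cs + d. Substituting each data point gives a linear system:
  64a + 16b + 4c + d = 89
  125a + 25b + 5c + d = 215
  216a + 36b + 6c + d = 419
  512a + 64b + 8c + d = 1133
Solving the system yields a = 3, b = -6, c = -3, d = 5.
So q(s) = 3s^3 - 6s^2 - 3s + 5.
Then q(7) = 719.

719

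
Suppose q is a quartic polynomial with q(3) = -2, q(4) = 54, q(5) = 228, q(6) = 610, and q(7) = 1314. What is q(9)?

Write q(u) = au^4 + bu^3 + cu^2 + du + e. Substituting each data point gives a linear system:
  81a + 27b + 9c + 3d + e = -2
  256a + 64b + 16c + 4d + e = 54
  625a + 125b + 25c + 5d + e = 228
  1296a + 216b + 36c + 6d + e = 610
  2401a + 343b + 49c + 7d + e = 1314
Solving the system yields a = 1, b = -3, c = -2, d = 6, e = -2.
So q(u) = u^4 - 3u^3 - 2u^2 + 6u - 2.
Then q(9) = 4264.

4264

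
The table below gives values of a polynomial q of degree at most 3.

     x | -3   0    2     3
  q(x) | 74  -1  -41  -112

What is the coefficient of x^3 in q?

-3

Write q(x) = ax^3 + bx^2 + cx + d. Substituting each data point gives a linear system:
  -27a + 9b - 3c + d = 74
  d = -1
  8a + 4b + 2c + d = -41
  27a + 9b + 3c + d = -112
Solving the system yields a = -3, b = -2, c = -4, d = -1.
So q(x) = -3x^3 - 2x^2 - 4x - 1.
The leading coefficient is -3.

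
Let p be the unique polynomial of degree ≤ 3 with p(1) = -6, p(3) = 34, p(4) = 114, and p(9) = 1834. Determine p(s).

p(s) = 3s^3 - 4s^2 - 3s - 2

Write p(s) = as^3 + bs^2 + cs + d. Substituting each data point gives a linear system:
  a + b + c + d = -6
  27a + 9b + 3c + d = 34
  64a + 16b + 4c + d = 114
  729a + 81b + 9c + d = 1834
Solving the system yields a = 3, b = -4, c = -3, d = -2.
So p(s) = 3s^3 - 4s^2 - 3s - 2.
Check: p(3) = 34. ✓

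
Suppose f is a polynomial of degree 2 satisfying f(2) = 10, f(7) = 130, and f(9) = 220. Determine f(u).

Using the Lagrange interpolation formula with nodes 2, 7, 9:
  L_0(u) = (u - 7)(u - 9) / 35
  L_1(u) = (u - 2)(u - 9) / -10
  L_2(u) = (u - 2)(u - 7) / 14
Then f(u) = 10·L_0(u) + 130·L_1(u) + 220·L_2(u).
Expanding and collecting terms gives f(u) = 3u^2 - 3u + 4.
Check: f(2) = 10. ✓

f(u) = 3u^2 - 3u + 4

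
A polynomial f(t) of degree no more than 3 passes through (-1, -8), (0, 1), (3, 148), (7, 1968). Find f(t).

f(t) = 6t^3 - 2t^2 + t + 1

Write f(t) = at^3 + bt^2 + ct + d. Substituting each data point gives a linear system:
  -a + b - c + d = -8
  d = 1
  27a + 9b + 3c + d = 148
  343a + 49b + 7c + d = 1968
Solving the system yields a = 6, b = -2, c = 1, d = 1.
So f(t) = 6t³ - 2t² + t + 1.
Check: f(7) = 1968. ✓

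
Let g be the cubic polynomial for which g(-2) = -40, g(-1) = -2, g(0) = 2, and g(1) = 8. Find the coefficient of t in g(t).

Write g(t) = at^3 + bt^2 + ct + d. Substituting each data point gives a linear system:
  -8a + 4b - 2c + d = -40
  -a + b - c + d = -2
  d = 2
  a + b + c + d = 8
Solving the system yields a = 6, b = 1, c = -1, d = 2.
So g(t) = 6t³ + t² - t + 2.
The coefficient of t is -1.

-1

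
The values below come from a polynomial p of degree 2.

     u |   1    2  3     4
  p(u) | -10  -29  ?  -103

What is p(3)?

-60

The 3 known points determine the degree-2 polynomial uniquely.
Write p(u) = au^2 + bu + c. Substituting each data point gives a linear system:
  a + b + c = -10
  4a + 2b + c = -29
  16a + 4b + c = -103
Solving the system yields a = -6, b = -1, c = -3.
So p(u) = -6u^2 - u - 3.
Then p(3) = -60.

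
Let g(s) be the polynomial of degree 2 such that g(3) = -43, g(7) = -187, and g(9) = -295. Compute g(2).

Write g(s) = as^2 + bs + c. Substituting each data point gives a linear system:
  9a + 3b + c = -43
  49a + 7b + c = -187
  81a + 9b + c = -295
Solving the system yields a = -3, b = -6, c = 2.
So g(s) = -3s^2 - 6s + 2.
Then g(2) = -22.

-22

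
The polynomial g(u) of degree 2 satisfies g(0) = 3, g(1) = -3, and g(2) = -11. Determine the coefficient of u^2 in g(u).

Write g(u) = au^2 + bu + c. Substituting each data point gives a linear system:
  c = 3
  a + b + c = -3
  4a + 2b + c = -11
Solving the system yields a = -1, b = -5, c = 3.
So g(u) = -u^2 - 5u + 3.
The leading coefficient is -1.

-1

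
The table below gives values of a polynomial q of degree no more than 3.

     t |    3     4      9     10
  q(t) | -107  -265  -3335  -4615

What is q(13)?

-10327

Write q(t) = at^3 + bt^2 + ct + d. Substituting each data point gives a linear system:
  27a + 9b + 3c + d = -107
  64a + 16b + 4c + d = -265
  729a + 81b + 9c + d = -3335
  1000a + 100b + 10c + d = -4615
Solving the system yields a = -5, b = 4, c = -1, d = -5.
So q(t) = -5t^3 + 4t^2 - t - 5.
Then q(13) = -10327.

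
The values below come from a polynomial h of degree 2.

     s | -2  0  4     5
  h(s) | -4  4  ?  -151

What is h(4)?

-100

The 3 known points determine the degree-2 polynomial uniquely.
Write h(s) = as^2 + bs + c. Substituting each data point gives a linear system:
  4a - 2b + c = -4
  c = 4
  25a + 5b + c = -151
Solving the system yields a = -5, b = -6, c = 4.
So h(s) = -5s^2 - 6s + 4.
Then h(4) = -100.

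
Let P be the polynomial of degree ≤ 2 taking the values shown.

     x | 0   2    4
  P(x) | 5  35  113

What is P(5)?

Using the Lagrange interpolation formula with nodes 0, 2, 4:
  L_0(x) = (x - 2)(x - 4) / 8
  L_1(x) = x(x - 4) / -4
  L_2(x) = x(x - 2) / 8
Then P(x) = 5·L_0(x) + 35·L_1(x) + 113·L_2(x).
Expanding and collecting terms gives P(x) = 6x^2 + 3x + 5.
Evaluating at x = 5: P(5) = 170.

170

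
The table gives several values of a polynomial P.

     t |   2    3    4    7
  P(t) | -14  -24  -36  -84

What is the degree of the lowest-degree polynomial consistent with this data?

2

Divided differences on the nodes 2, 3, 4, 7:
  order 0: -14  -24  -36  -84
  order 1: -10  -12  -16
  order 2: -1  -1
  order 3: 0
The order-2 divided differences are all -1 (nonzero) and every higher order vanishes, so the data lies on a polynomial of degree exactly 2.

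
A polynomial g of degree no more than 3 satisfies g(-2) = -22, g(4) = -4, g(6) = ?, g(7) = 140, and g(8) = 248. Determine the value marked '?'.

The 4 known points determine the degree-3 polynomial uniquely.
Write g(n) = an^3 + bn^2 + cn + d. Substituting each data point gives a linear system:
  -8a + 4b - 2c + d = -22
  64a + 16b + 4c + d = -4
  343a + 49b + 7c + d = 140
  512a + 64b + 8c + d = 248
Solving the system yields a = 1, b = -4, c = -1, d = 0.
So g(n) = n^3 - 4n^2 - n.
Then g(6) = 66.

66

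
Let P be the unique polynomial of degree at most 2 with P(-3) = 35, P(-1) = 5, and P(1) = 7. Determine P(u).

Using the Lagrange interpolation formula with nodes -3, -1, 1:
  L_0(u) = (u + 1)(u - 1) / 8
  L_1(u) = (u + 3)(u - 1) / -4
  L_2(u) = (u + 3)(u + 1) / 8
Then P(u) = 35·L_0(u) + 5·L_1(u) + 7·L_2(u).
Expanding and collecting terms gives P(u) = 4u^2 + u + 2.
Check: P(-3) = 35. ✓

P(u) = 4u^2 + u + 2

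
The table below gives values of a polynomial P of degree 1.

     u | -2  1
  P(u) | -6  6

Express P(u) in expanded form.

Write P(u) = au + b. Substituting each data point gives a linear system:
  -2a + b = -6
  a + b = 6
Solving the system yields a = 4, b = 2.
So P(u) = 4u + 2.
Check: P(1) = 6. ✓

P(u) = 4u + 2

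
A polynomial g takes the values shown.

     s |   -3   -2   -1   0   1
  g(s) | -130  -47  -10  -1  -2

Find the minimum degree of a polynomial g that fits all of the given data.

3

Forward differences of the values at s = -3, -2, -1, 0, 1:
  g  : -130  -47  -10  -1  -2
  Δ  : 83  37  9  -1
  Δ^2: -46  -28  -10
  Δ^3: 18  18
  Δ^4: 0
The third differences are constant (18) and nonzero, while all higher differences vanish, so the minimal degree is 3.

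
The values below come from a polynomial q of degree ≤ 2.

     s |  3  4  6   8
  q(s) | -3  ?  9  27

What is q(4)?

The 3 known points determine the degree-2 polynomial uniquely.
Write q(s) = as^2 + bs + c. Substituting each data point gives a linear system:
  9a + 3b + c = -3
  36a + 6b + c = 9
  64a + 8b + c = 27
Solving the system yields a = 1, b = -5, c = 3.
So q(s) = s^2 - 5s + 3.
Then q(4) = -1.

-1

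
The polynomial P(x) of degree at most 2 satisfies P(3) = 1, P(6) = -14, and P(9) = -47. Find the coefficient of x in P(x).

Write P(x) = ax^2 + bx + c. Substituting each data point gives a linear system:
  9a + 3b + c = 1
  36a + 6b + c = -14
  81a + 9b + c = -47
Solving the system yields a = -1, b = 4, c = -2.
So P(x) = -x² + 4x - 2.
The coefficient of x is 4.

4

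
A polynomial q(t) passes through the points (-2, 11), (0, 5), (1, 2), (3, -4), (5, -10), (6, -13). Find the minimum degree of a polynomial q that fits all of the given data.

Divided differences on the nodes -2, 0, 1, 3, 5, 6:
  order 0: 11  5  2  -4  -10  -13
  order 1: -3  -3  -3  -3  -3
  order 2: 0  0  0  0
  order 3: 0  0  0
  order 4: 0  0
  order 5: 0
The order-1 divided differences are all -3 (nonzero) and every higher order vanishes, so the data lies on a polynomial of degree exactly 1.

1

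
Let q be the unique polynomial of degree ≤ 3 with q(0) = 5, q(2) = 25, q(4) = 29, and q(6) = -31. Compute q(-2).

17

Forward differences of the values at x = 0, 2, 4, 6:
  q  : 5  25  29  -31
  Δ  : 20  4  -60
  Δ^2: -16  -64
  Δ^3: -48
The third differences are constant, confirming degree 3.
Interpolating (Newton forward form) and evaluating at x = -2 gives q(-2) = 17.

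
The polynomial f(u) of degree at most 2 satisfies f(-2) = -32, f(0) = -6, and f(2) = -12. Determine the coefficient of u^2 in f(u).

Write f(u) = au^2 + bu + c. Substituting each data point gives a linear system:
  4a - 2b + c = -32
  c = -6
  4a + 2b + c = -12
Solving the system yields a = -4, b = 5, c = -6.
So f(u) = -4u^2 + 5u - 6.
The leading coefficient is -4.

-4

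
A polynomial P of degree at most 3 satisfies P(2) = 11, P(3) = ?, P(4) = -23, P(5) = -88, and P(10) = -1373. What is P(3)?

6

The 4 known points determine the degree-3 polynomial uniquely.
Write P(u) = au^3 + bu^2 + cu + d. Substituting each data point gives a linear system:
  8a + 4b + 2c + d = 11
  64a + 16b + 4c + d = -23
  125a + 25b + 5c + d = -88
  1000a + 100b + 10c + d = -1373
Solving the system yields a = -2, b = 6, c = 3, d = -3.
So P(u) = -2u^3 + 6u^2 + 3u - 3.
Then P(3) = 6.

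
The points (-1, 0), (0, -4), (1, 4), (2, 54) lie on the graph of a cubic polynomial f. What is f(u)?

f(u) = 5u^3 + 6u^2 - 3u - 4

Write f(u) = au^3 + bu^2 + cu + d. Substituting each data point gives a linear system:
  -a + b - c + d = 0
  d = -4
  a + b + c + d = 4
  8a + 4b + 2c + d = 54
Solving the system yields a = 5, b = 6, c = -3, d = -4.
So f(u) = 5u³ + 6u² - 3u - 4.
Check: f(0) = -4. ✓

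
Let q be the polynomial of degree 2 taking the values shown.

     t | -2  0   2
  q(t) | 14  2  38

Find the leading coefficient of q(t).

Write q(t) = at^2 + bt + c. Substituting each data point gives a linear system:
  4a - 2b + c = 14
  c = 2
  4a + 2b + c = 38
Solving the system yields a = 6, b = 6, c = 2.
So q(t) = 6t^2 + 6t + 2.
The leading coefficient is 6.

6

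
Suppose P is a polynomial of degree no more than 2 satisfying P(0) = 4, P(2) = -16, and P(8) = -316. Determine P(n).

Using the Lagrange interpolation formula with nodes 0, 2, 8:
  L_0(n) = (n - 2)(n - 8) / 16
  L_1(n) = n(n - 8) / -12
  L_2(n) = n(n - 2) / 48
Then P(n) = 4·L_0(n) - 16·L_1(n) - 316·L_2(n).
Expanding and collecting terms gives P(n) = -5n^2 + 4.
Check: P(0) = 4. ✓

P(n) = -5n^2 + 4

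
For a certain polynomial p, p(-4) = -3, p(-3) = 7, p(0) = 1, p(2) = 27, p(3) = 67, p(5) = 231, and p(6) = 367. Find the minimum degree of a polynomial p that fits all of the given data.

Divided differences on the nodes -4, -3, 0, 2, 3, 5, 6:
  order 0: -3  7  1  27  67  231  367
  order 1: 10  -2  13  40  82  136
  order 2: -3  3  9  14  18
  order 3: 1  1  1  1
  order 4: 0  0  0
  order 5: 0  0
  order 6: 0
The order-3 divided differences are all 1 (nonzero) and every higher order vanishes, so the data lies on a polynomial of degree exactly 3.

3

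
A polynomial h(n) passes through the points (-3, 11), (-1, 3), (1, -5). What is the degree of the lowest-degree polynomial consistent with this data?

1

Forward differences of the values at n = -3, -1, 1:
  h  : 11  3  -5
  Δ  : -8  -8
  Δ^2: 0
The first differences are constant (-8) and nonzero, while all higher differences vanish, so the minimal degree is 1.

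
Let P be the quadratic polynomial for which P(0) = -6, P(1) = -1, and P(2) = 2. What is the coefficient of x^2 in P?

-1

Write P(x) = ax^2 + bx + c. Substituting each data point gives a linear system:
  c = -6
  a + b + c = -1
  4a + 2b + c = 2
Solving the system yields a = -1, b = 6, c = -6.
So P(x) = -x² + 6x - 6.
The leading coefficient is -1.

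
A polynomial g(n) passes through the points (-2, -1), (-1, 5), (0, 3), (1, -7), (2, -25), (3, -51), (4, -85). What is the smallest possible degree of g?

2

Forward differences of the values at n = -2, -1, 0, 1, 2, 3, 4:
  g  : -1  5  3  -7  -25  -51  -85
  Δ  : 6  -2  -10  -18  -26  -34
  Δ^2: -8  -8  -8  -8  -8
  Δ^3: 0  0  0  0
  Δ^4: 0  0  0
  Δ^5: 0  0
  Δ^6: 0
The second differences are constant (-8) and nonzero, while all higher differences vanish, so the minimal degree is 2.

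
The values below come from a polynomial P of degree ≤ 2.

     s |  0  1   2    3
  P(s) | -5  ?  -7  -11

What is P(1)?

On equispaced nodes a degree-2 polynomial has vanishing third forward difference, so
  - P(0) + 3·P(1) - 3·P(2) + P(3) = 0.
Substituting the known values and solving for P(1):
  3·P(1) = -15
  P(1) = -5.

-5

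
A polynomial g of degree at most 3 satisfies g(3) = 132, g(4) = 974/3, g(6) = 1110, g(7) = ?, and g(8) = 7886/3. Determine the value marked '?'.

The 4 known points determine the degree-3 polynomial uniquely.
Write g(t) = at^3 + bt^2 + ct + d. Substituting each data point gives a linear system:
  27a + 9b + 3c + d = 132
  64a + 16b + 4c + d = 974/3
  216a + 36b + 6c + d = 1110
  512a + 64b + 8c + d = 7886/3
Solving the system yields a = 5, b = 5/3, c = -4, d = -6.
So g(t) = 5t^3 + (5/3)t^2 - 4t - 6.
Then g(7) = 5288/3.

5288/3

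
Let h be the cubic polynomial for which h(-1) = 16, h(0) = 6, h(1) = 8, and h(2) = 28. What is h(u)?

h(u) = u^3 + 6u^2 - 5u + 6

Write h(u) = au^3 + bu^2 + cu + d. Substituting each data point gives a linear system:
  -a + b - c + d = 16
  d = 6
  a + b + c + d = 8
  8a + 4b + 2c + d = 28
Solving the system yields a = 1, b = 6, c = -5, d = 6.
So h(u) = u³ + 6u² - 5u + 6.
Check: h(1) = 8. ✓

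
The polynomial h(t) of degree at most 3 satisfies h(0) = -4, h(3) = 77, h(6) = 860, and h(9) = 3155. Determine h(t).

Using the Lagrange interpolation formula with nodes 0, 3, 6, 9:
  L_0(t) = (t - 3)(t - 6)(t - 9) / -162
  L_1(t) = t(t - 6)(t - 9) / 54
  L_2(t) = t(t - 3)(t - 9) / -54
  L_3(t) = t(t - 3)(t - 6) / 162
Then h(t) = -4·L_0(t) + 77·L_1(t) + 860·L_2(t) + 3155·L_3(t).
Expanding and collecting terms gives h(t) = 5t³ - 6t² - 4.
Check: h(3) = 77. ✓

h(t) = 5t^3 - 6t^2 - 4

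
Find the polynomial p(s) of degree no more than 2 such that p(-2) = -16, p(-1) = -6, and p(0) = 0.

p(s) = -2s^2 + 4s

Using the Lagrange interpolation formula with nodes -2, -1, 0:
  L_0(s) = (s + 1)s / 2
  L_1(s) = (s + 2)s / -1
  L_2(s) = (s + 2)(s + 1) / 2
Then p(s) = -16·L_0(s) - 6·L_1(s) + 0·L_2(s).
Expanding and collecting terms gives p(s) = -2s² + 4s.
Check: p(-1) = -6. ✓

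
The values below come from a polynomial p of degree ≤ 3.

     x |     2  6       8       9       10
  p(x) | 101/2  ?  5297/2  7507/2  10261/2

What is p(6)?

The 4 known points determine the degree-3 polynomial uniquely.
Write p(x) = ax^3 + bx^2 + cx + d. Substituting each data point gives a linear system:
  8a + 4b + 2c + d = 101/2
  512a + 64b + 8c + d = 5297/2
  729a + 81b + 9c + d = 7507/2
  1000a + 100b + 10c + d = 10261/2
Solving the system yields a = 5, b = 1, c = 3, d = 1/2.
So p(x) = 5x³ + x² + 3x + 1/2.
Then p(6) = 2269/2.

2269/2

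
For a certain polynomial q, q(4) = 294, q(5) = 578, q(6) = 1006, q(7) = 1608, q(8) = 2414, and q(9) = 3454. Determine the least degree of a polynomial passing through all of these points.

3

Forward differences of the values at t = 4, 5, 6, 7, 8, 9:
  q  : 294  578  1006  1608  2414  3454
  Δ  : 284  428  602  806  1040
  Δ^2: 144  174  204  234
  Δ^3: 30  30  30
  Δ^4: 0  0
  Δ^5: 0
The third differences are constant (30) and nonzero, while all higher differences vanish, so the minimal degree is 3.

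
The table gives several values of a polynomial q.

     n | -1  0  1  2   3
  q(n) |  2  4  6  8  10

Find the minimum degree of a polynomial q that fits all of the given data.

1

Forward differences of the values at n = -1, 0, 1, 2, 3:
  q  : 2  4  6  8  10
  Δ  : 2  2  2  2
  Δ^2: 0  0  0
  Δ^3: 0  0
  Δ^4: 0
The first differences are constant (2) and nonzero, while all higher differences vanish, so the minimal degree is 1.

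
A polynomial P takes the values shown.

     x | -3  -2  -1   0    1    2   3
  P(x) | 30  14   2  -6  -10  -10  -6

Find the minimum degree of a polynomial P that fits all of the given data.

Forward differences of the values at x = -3, -2, -1, 0, 1, 2, 3:
  P  : 30  14  2  -6  -10  -10  -6
  Δ  : -16  -12  -8  -4  0  4
  Δ^2: 4  4  4  4  4
  Δ^3: 0  0  0  0
  Δ^4: 0  0  0
  Δ^5: 0  0
  Δ^6: 0
The second differences are constant (4) and nonzero, while all higher differences vanish, so the minimal degree is 2.

2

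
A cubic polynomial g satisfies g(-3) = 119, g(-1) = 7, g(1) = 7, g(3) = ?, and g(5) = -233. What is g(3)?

-25

The 4 known points determine the degree-3 polynomial uniquely.
Write g(n) = an^3 + bn^2 + cn + d. Substituting each data point gives a linear system:
  -27a + 9b - 3c + d = 119
  -a + b - c + d = 7
  a + b + c + d = 7
  125a + 25b + 5c + d = -233
Solving the system yields a = -3, b = 5, c = 3, d = 2.
So g(n) = -3n³ + 5n² + 3n + 2.
Then g(3) = -25.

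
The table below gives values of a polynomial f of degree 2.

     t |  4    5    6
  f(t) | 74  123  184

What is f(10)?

Forward differences of the values at t = 4, 5, 6:
  f  : 74  123  184
  Δ  : 49  61
  Δ^2: 12
The second differences are constant, confirming degree 2.
Interpolating (Newton forward form) and evaluating at t = 10 gives f(10) = 548.

548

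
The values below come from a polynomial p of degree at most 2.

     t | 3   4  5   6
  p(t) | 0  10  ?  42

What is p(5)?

24

On equispaced nodes a degree-2 polynomial has vanishing third forward difference, so
  - p(3) + 3·p(4) - 3·p(5) + p(6) = 0.
Substituting the known values and solving for p(5):
  -3·p(5) = -72
  p(5) = 24.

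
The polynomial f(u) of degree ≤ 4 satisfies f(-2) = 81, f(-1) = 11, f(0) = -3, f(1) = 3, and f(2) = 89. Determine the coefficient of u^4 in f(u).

Write f(u) = au^4 + bu^3 + cu^2 + du + e. Substituting each data point gives a linear system:
  16a - 8b + 4c - 2d + e = 81
  a - b + c - d + e = 11
  e = -3
  a + b + c + d + e = 3
  16a + 8b + 4c + 2d + e = 89
Solving the system yields a = 4, b = 2, c = 6, d = -6, e = -3.
So f(u) = 4u^4 + 2u^3 + 6u^2 - 6u - 3.
The leading coefficient is 4.

4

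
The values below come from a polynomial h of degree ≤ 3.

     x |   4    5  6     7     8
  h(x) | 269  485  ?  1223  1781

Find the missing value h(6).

The 4 known points determine the degree-3 polynomial uniquely.
Write h(x) = ax^3 + bx^2 + cx + d. Substituting each data point gives a linear system:
  64a + 16b + 4c + d = 269
  125a + 25b + 5c + d = 485
  343a + 49b + 7c + d = 1223
  512a + 64b + 8c + d = 1781
Solving the system yields a = 3, b = 3, c = 6, d = 5.
So h(x) = 3x³ + 3x² + 6x + 5.
Then h(6) = 797.

797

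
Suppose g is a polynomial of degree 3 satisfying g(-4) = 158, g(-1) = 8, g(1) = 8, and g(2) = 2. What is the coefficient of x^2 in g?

Write g(x) = ax^3 + bx^2 + cx + d. Substituting each data point gives a linear system:
  -64a + 16b - 4c + d = 158
  -a + b - c + d = 8
  a + b + c + d = 8
  8a + 4b + 2c + d = 2
Solving the system yields a = -2, b = 2, c = 2, d = 6.
So g(x) = -2x³ + 2x² + 2x + 6.
The coefficient of x^2 is 2.

2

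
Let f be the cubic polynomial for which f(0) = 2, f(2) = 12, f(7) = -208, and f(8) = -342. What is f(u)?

f(u) = -u^3 + 2u^2 + 5u + 2

Using the Lagrange interpolation formula with nodes 0, 2, 7, 8:
  L_0(u) = (u - 2)(u - 7)(u - 8) / -112
  L_1(u) = u(u - 7)(u - 8) / 60
  L_2(u) = u(u - 2)(u - 8) / -35
  L_3(u) = u(u - 2)(u - 7) / 48
Then f(u) = 2·L_0(u) + 12·L_1(u) - 208·L_2(u) - 342·L_3(u).
Expanding and collecting terms gives f(u) = -u³ + 2u² + 5u + 2.
Check: f(8) = -342. ✓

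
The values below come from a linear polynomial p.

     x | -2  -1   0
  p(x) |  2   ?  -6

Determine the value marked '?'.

The 2 known points determine the degree-1 polynomial uniquely.
Write p(x) = ax + b. Substituting each data point gives a linear system:
  -2a + b = 2
  b = -6
Solving the system yields a = -4, b = -6.
So p(x) = -4x - 6.
Then p(-1) = -2.

-2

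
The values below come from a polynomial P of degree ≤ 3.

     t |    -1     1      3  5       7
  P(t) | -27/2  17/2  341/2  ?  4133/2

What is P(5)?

On equispaced nodes a degree-3 polynomial has vanishing fourth forward difference, so
  P(-1) - 4·P(1) + 6·P(3) - 4·P(5) + P(7) = 0.
Substituting the known values and solving for P(5):
  -4·P(5) = -3042
  P(5) = 1521/2.

1521/2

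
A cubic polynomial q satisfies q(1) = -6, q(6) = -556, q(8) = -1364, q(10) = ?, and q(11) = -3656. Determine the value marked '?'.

-2724

The 4 known points determine the degree-3 polynomial uniquely.
Write q(n) = an^3 + bn^2 + cn + d. Substituting each data point gives a linear system:
  a + b + c + d = -6
  216a + 36b + 6c + d = -556
  512a + 64b + 8c + d = -1364
  1331a + 121b + 11c + d = -3656
Solving the system yields a = -3, b = 3, c = -2, d = -4.
So q(n) = -3n^3 + 3n^2 - 2n - 4.
Then q(10) = -2724.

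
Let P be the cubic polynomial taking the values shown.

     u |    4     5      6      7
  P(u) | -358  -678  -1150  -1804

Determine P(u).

P(u) = -5u^3 - u^2 - 6u + 2

Using the Lagrange interpolation formula with nodes 4, 5, 6, 7:
  L_0(u) = (u - 5)(u - 6)(u - 7) / -6
  L_1(u) = (u - 4)(u - 6)(u - 7) / 2
  L_2(u) = (u - 4)(u - 5)(u - 7) / -2
  L_3(u) = (u - 4)(u - 5)(u - 6) / 6
Then P(u) = -358·L_0(u) - 678·L_1(u) - 1150·L_2(u) - 1804·L_3(u).
Expanding and collecting terms gives P(u) = -5u^3 - u^2 - 6u + 2.
Check: P(4) = -358. ✓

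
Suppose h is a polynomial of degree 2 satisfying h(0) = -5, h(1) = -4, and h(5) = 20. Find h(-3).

Write h(t) = at^2 + bt + c. Substituting each data point gives a linear system:
  c = -5
  a + b + c = -4
  25a + 5b + c = 20
Solving the system yields a = 1, b = 0, c = -5.
So h(t) = t^2 - 5.
Then h(-3) = 4.

4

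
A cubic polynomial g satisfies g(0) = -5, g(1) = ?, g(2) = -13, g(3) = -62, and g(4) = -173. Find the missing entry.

The 4 known points determine the degree-3 polynomial uniquely.
Write g(s) = as^3 + bs^2 + cs + d. Substituting each data point gives a linear system:
  d = -5
  8a + 4b + 2c + d = -13
  27a + 9b + 3c + d = -62
  64a + 16b + 4c + d = -173
Solving the system yields a = -4, b = 5, c = 2, d = -5.
So g(s) = -4s³ + 5s² + 2s - 5.
Then g(1) = -2.

-2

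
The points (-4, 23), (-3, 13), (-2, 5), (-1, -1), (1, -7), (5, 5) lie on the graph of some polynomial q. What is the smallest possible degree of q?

Divided differences on the nodes -4, -3, -2, -1, 1, 5:
  order 0: 23  13  5  -1  -7  5
  order 1: -10  -8  -6  -3  3
  order 2: 1  1  1  1
  order 3: 0  0  0
  order 4: 0  0
  order 5: 0
The order-2 divided differences are all 1 (nonzero) and every higher order vanishes, so the data lies on a polynomial of degree exactly 2.

2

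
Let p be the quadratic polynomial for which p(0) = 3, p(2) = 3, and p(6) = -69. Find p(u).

p(u) = -3u^2 + 6u + 3

Using the Lagrange interpolation formula with nodes 0, 2, 6:
  L_0(u) = (u - 2)(u - 6) / 12
  L_1(u) = u(u - 6) / -8
  L_2(u) = u(u - 2) / 24
Then p(u) = 3·L_0(u) + 3·L_1(u) - 69·L_2(u).
Expanding and collecting terms gives p(u) = -3u² + 6u + 3.
Check: p(0) = 3. ✓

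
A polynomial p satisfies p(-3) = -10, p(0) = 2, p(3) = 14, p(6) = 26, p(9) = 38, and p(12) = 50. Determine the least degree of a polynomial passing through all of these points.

1

Forward differences of the values at s = -3, 0, 3, 6, 9, 12:
  p  : -10  2  14  26  38  50
  Δ  : 12  12  12  12  12
  Δ^2: 0  0  0  0
  Δ^3: 0  0  0
  Δ^4: 0  0
  Δ^5: 0
The first differences are constant (12) and nonzero, while all higher differences vanish, so the minimal degree is 1.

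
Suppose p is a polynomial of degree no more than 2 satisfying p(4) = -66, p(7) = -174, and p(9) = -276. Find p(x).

p(x) = -3x^2 - 3x - 6

Write p(x) = ax^2 + bx + c. Substituting each data point gives a linear system:
  16a + 4b + c = -66
  49a + 7b + c = -174
  81a + 9b + c = -276
Solving the system yields a = -3, b = -3, c = -6.
So p(x) = -3x^2 - 3x - 6.
Check: p(9) = -276. ✓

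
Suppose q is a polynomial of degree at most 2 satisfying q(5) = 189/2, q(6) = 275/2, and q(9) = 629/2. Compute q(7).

Write q(x) = ax^2 + bx + c. Substituting each data point gives a linear system:
  25a + 5b + c = 189/2
  36a + 6b + c = 275/2
  81a + 9b + c = 629/2
Solving the system yields a = 4, b = -1, c = -1/2.
So q(x) = 4x² - x - 1/2.
Then q(7) = 377/2.

377/2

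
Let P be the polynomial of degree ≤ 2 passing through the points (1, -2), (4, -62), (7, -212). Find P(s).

P(s) = -5s^2 + 5s - 2

Write P(s) = as^2 + bs + c. Substituting each data point gives a linear system:
  a + b + c = -2
  16a + 4b + c = -62
  49a + 7b + c = -212
Solving the system yields a = -5, b = 5, c = -2.
So P(s) = -5s² + 5s - 2.
Check: P(4) = -62. ✓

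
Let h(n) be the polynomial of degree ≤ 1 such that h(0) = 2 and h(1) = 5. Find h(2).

Write h(n) = an + b. Substituting each data point gives a linear system:
  b = 2
  a + b = 5
Solving the system yields a = 3, b = 2.
So h(n) = 3n + 2.
Then h(2) = 8.

8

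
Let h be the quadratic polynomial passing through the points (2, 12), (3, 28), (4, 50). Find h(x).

Write h(x) = ax^2 + bx + c. Substituting each data point gives a linear system:
  4a + 2b + c = 12
  9a + 3b + c = 28
  16a + 4b + c = 50
Solving the system yields a = 3, b = 1, c = -2.
So h(x) = 3x^2 + x - 2.
Check: h(3) = 28. ✓

h(x) = 3x^2 + x - 2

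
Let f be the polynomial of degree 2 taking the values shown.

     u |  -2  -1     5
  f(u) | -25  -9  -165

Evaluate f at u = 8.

-405

Using the Lagrange interpolation formula with nodes -2, -1, 5:
  L_0(u) = (u + 1)(u - 5) / 7
  L_1(u) = (u + 2)(u - 5) / -6
  L_2(u) = (u + 2)(u + 1) / 42
Then f(u) = -25·L_0(u) - 9·L_1(u) - 165·L_2(u).
Expanding and collecting terms gives f(u) = -6u^2 - 2u - 5.
Evaluating at u = 8: f(8) = -405.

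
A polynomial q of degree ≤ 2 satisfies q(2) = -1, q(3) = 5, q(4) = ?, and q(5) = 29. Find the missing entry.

15

The 3 known points determine the degree-2 polynomial uniquely.
Write q(n) = an^2 + bn + c. Substituting each data point gives a linear system:
  4a + 2b + c = -1
  9a + 3b + c = 5
  25a + 5b + c = 29
Solving the system yields a = 2, b = -4, c = -1.
So q(n) = 2n^2 - 4n - 1.
Then q(4) = 15.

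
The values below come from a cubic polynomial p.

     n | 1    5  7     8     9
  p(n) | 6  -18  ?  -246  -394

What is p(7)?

The 4 known points determine the degree-3 polynomial uniquely.
Write p(n) = an^3 + bn^2 + cn + d. Substituting each data point gives a linear system:
  a + b + c + d = 6
  125a + 25b + 5c + d = -18
  512a + 64b + 8c + d = -246
  729a + 81b + 9c + d = -394
Solving the system yields a = -1, b = 4, c = 1, d = 2.
So p(n) = -n^3 + 4n^2 + n + 2.
Then p(7) = -138.

-138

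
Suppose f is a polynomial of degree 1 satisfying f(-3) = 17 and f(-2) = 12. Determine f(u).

f(u) = -5u + 2

Using the Lagrange interpolation formula with nodes -3, -2:
  L_0(u) = (u + 2) / -1
  L_1(u) = (u + 3) / 1
Then f(u) = 17·L_0(u) + 12·L_1(u).
Expanding and collecting terms gives f(u) = -5u + 2.
Check: f(-3) = 17. ✓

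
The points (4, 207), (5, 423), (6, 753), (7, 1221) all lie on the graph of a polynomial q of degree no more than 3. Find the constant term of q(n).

3

Write q(n) = an^3 + bn^2 + cn + d. Substituting each data point gives a linear system:
  64a + 16b + 4c + d = 207
  125a + 25b + 5c + d = 423
  216a + 36b + 6c + d = 753
  343a + 49b + 7c + d = 1221
Solving the system yields a = 4, b = -3, c = -1, d = 3.
So q(n) = 4n³ - 3n² - n + 3.
The constant term is 3.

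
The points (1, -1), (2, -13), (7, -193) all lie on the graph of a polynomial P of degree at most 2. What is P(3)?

-33

Write P(u) = au^2 + bu + c. Substituting each data point gives a linear system:
  a + b + c = -1
  4a + 2b + c = -13
  49a + 7b + c = -193
Solving the system yields a = -4, b = 0, c = 3.
So P(u) = -4u^2 + 3.
Then P(3) = -33.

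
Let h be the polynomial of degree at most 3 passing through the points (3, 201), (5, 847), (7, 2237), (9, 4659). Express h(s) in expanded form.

Write h(s) = as^3 + bs^2 + cs + d. Substituting each data point gives a linear system:
  27a + 9b + 3c + d = 201
  125a + 25b + 5c + d = 847
  343a + 49b + 7c + d = 2237
  729a + 81b + 9c + d = 4659
Solving the system yields a = 6, b = 3, c = 5, d = -3.
So h(s) = 6s^3 + 3s^2 + 5s - 3.
Check: h(9) = 4659. ✓

h(s) = 6s^3 + 3s^2 + 5s - 3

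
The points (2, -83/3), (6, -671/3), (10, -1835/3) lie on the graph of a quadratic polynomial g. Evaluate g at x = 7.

-908/3

Using the Lagrange interpolation formula with nodes 2, 6, 10:
  L_0(x) = (x - 6)(x - 10) / 32
  L_1(x) = (x - 2)(x - 10) / -16
  L_2(x) = (x - 2)(x - 6) / 32
Then g(x) = -83/3·L_0(x) - 671/3·L_1(x) - 1835/3·L_2(x).
Expanding and collecting terms gives g(x) = -6x^2 - x - 5/3.
Evaluating at x = 7: g(7) = -908/3.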